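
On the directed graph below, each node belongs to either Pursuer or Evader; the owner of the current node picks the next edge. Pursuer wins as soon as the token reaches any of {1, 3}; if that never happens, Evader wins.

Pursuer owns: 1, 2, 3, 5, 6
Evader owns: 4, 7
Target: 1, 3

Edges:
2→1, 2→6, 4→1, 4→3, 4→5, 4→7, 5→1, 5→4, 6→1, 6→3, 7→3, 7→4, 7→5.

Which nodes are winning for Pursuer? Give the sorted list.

1, 2, 3, 5, 6

A0 = {1, 3}
A1: add {2, 5, 6} — 2 (Pursuer) has 2→1; 5 (Pursuer) has 5→1; 6 (Pursuer) has 6→1.
A2 = A1; e.g. 4 (Evader) can still go to 7. Fixed point.
Pursuer's winning region = {1, 2, 3, 5, 6}.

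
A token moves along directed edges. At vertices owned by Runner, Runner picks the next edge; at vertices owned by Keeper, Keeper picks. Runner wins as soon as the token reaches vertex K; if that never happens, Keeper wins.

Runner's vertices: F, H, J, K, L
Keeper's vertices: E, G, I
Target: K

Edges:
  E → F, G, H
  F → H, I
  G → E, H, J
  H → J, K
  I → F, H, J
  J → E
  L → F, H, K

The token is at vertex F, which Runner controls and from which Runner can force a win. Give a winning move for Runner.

A0 = {K}
A1: add {H, L} — H (Runner) has H→K; L (Runner) has L→K.
A2: add {F} — F (Runner) has F→H.
A3 = A2; e.g. E (Keeper) can still go to G. Fixed point.
From F, successor H is in the attractor (rank 1); the other successor I is not.

H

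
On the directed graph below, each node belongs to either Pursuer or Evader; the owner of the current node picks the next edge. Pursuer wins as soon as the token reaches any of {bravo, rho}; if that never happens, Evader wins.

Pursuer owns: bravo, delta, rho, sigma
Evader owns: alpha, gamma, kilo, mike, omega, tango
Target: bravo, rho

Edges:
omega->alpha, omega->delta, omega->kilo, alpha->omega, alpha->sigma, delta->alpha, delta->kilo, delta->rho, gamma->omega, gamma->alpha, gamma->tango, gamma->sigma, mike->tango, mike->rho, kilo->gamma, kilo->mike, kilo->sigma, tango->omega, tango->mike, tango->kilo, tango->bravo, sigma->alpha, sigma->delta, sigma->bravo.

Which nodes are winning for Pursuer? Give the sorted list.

bravo, delta, rho, sigma

A0 = {bravo, rho}
A1: add {delta, sigma} — delta (Pursuer) has delta→rho; sigma (Pursuer) has sigma→bravo.
A2 = A1; e.g. omega (Evader) can still go to alpha. Fixed point.
Pursuer's winning region = {bravo, delta, rho, sigma}.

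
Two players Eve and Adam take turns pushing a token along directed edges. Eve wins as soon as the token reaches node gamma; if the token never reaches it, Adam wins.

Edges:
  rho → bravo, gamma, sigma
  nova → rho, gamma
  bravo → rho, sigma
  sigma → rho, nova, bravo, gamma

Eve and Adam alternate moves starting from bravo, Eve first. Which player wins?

Track states (vertex, player-to-move).
A0 = {(gamma,Eve), (gamma,Adam)}
A1: add {(rho,Eve), (nova,Eve), (sigma,Eve)}.
A2: add {(nova,Adam), (bravo,Adam)}.
A3 = A2; e.g. (rho,Adam) stays out. (bravo,Eve) never enters ⇒ Adam avoids the target.

Adam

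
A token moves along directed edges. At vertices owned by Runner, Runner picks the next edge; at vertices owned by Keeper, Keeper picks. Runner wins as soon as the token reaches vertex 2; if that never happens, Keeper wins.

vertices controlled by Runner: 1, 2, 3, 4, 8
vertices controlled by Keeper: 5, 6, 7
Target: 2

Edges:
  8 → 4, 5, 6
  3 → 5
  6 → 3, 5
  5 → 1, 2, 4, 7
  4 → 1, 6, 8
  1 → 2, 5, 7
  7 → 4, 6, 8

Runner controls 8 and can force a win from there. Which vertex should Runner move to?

4

A0 = {2}
A1: add {1} — 1 (Runner) has 1→2.
A2: add {4} — 4 (Runner) has 4→1.
A3: add {8} — 8 (Runner) has 8→4.
A4 = A3; e.g. 3 (Runner) has no edge into A3. Fixed point.
From 8, successor 4 is in the attractor (rank 2); the other successors 5, 6 are not.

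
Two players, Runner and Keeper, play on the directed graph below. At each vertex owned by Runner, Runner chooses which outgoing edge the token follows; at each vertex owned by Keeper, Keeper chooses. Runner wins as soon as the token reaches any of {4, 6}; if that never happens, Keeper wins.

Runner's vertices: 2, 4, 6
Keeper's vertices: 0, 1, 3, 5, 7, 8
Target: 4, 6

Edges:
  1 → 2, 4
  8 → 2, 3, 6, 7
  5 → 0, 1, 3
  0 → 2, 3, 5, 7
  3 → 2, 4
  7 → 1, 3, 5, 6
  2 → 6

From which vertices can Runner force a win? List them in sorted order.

A0 = {4, 6}
A1: add {2} — 2 (Runner) has 2→6.
A2: add {1, 3} — 1 (Keeper): all of {2, 4} already in; 3 (Keeper): all of {2, 4} already in.
A3 = A2; e.g. 0 (Keeper) can still go to 5. Fixed point.
Runner's winning region = {1, 2, 3, 4, 6}.

1, 2, 3, 4, 6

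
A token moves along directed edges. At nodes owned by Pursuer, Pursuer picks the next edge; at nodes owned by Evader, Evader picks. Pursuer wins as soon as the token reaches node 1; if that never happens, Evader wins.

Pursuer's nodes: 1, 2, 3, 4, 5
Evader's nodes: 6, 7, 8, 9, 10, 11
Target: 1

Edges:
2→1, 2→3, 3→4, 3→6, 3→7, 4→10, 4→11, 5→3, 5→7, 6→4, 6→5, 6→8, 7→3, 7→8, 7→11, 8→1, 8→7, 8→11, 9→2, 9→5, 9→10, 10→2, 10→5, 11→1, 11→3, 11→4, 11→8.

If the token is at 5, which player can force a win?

Evader

A0 = {1}
A1: add {2} — 2 (Pursuer) has 2→1.
A2 = A1; e.g. 3 (Pursuer) has no edge into A1. Fixed point.
5 never enters the attractor, so Evader can avoid the target forever.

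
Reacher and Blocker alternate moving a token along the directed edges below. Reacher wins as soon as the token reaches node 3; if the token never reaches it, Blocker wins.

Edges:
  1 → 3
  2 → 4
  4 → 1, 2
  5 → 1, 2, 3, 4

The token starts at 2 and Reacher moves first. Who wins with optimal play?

Blocker

Track states (vertex, player-to-move).
A0 = {(3,Reacher), (3,Blocker)}
A1: add {(1,Reacher), (1,Blocker), (5,Reacher)}.
A2: add {(4,Reacher)}.
A3: add {(2,Blocker)}.
A4 = A3; e.g. (2,Reacher) stays out. (2,Reacher) never enters ⇒ Blocker avoids the target.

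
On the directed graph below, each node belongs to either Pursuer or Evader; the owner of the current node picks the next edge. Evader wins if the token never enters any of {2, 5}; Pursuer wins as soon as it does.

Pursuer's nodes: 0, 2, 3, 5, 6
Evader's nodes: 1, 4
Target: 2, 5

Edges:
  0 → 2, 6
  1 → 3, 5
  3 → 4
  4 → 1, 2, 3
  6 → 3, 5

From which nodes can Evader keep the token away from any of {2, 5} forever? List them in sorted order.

A0 = {2, 5}
A1: add {0, 6} — 0 (Pursuer) has 0→2; 6 (Pursuer) has 6→5.
A2 = A1; e.g. 1 (Evader) can still go to 3. Fixed point.
Pursuer's attractor = {0, 2, 5, 6}; Evader avoids the target exactly from the complement.

1, 3, 4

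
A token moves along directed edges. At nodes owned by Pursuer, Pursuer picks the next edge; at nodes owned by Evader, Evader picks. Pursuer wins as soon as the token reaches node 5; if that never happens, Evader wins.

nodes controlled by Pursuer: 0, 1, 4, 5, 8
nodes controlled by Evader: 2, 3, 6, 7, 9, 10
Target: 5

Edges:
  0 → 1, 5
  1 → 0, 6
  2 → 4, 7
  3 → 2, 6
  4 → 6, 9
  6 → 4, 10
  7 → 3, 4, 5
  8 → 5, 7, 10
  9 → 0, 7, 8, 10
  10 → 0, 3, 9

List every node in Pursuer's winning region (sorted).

0, 1, 5, 8

A0 = {5}
A1: add {0, 8} — 0 (Pursuer) has 0→5; 8 (Pursuer) has 8→5.
A2: add {1} — 1 (Pursuer) has 1→0.
A3 = A2; e.g. 2 (Evader) can still go to 4. Fixed point.
Pursuer's winning region = {0, 1, 5, 8}.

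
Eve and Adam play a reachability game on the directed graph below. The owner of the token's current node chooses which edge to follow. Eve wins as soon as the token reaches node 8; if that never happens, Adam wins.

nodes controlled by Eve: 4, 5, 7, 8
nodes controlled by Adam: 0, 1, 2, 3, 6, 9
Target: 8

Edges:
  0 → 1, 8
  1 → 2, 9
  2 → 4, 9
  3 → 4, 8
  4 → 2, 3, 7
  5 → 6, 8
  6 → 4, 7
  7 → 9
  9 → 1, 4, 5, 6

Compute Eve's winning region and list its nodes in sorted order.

5, 8

A0 = {8}
A1: add {5} — 5 (Eve) has 5→8.
A2 = A1; e.g. 0 (Adam) can still go to 1. Fixed point.
Eve's winning region = {5, 8}.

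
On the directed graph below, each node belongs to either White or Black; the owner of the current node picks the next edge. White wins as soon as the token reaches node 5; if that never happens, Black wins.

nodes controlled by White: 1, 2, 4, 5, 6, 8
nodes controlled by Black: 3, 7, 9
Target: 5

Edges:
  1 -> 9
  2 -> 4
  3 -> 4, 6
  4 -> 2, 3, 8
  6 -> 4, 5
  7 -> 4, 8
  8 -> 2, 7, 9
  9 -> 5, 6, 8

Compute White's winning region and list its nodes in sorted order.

A0 = {5}
A1: add {6} — 6 (White) has 6→5.
A2 = A1; e.g. 1 (White) has no edge into A1. Fixed point.
White's winning region = {5, 6}.

5, 6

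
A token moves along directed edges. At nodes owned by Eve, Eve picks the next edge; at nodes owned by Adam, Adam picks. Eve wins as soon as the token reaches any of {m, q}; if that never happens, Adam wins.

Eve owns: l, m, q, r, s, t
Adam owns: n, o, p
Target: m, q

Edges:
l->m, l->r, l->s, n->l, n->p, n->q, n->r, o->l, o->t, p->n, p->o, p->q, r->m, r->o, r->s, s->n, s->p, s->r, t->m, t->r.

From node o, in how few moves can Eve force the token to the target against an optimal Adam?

A0 = {m, q}
A1: add {l, r, t} — l (Eve) has l→m; r (Eve) has r→m; t (Eve) has t→m.
A2: add {o, s} — o (Adam): all of {l, t} already in; s (Eve) has s→r.
A3 = A2; e.g. n (Adam) can still go to p. Fixed point.
o enters the attractor at level 2, so Eve can force the target in 2 moves from there.

2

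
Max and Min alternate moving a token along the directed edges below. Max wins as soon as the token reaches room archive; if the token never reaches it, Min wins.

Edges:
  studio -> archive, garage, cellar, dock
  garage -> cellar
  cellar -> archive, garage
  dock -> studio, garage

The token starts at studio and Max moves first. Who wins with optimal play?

Max

Track states (vertex, player-to-move).
A0 = {(archive,Max), (archive,Min)}
A1: add {(studio,Max), (cellar,Max)}.
(studio,Max) ∈ A1 ⇒ Max forces the target.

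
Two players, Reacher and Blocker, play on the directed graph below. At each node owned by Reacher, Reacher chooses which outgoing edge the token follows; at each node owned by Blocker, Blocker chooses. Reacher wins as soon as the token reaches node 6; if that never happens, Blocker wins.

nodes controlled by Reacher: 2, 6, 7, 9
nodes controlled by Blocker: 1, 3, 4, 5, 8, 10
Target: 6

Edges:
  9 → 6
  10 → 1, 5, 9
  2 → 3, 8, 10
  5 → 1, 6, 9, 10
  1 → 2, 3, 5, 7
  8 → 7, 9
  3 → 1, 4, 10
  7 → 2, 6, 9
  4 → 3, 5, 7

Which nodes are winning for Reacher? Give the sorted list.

A0 = {6}
A1: add {7, 9} — 7 (Reacher) has 7→6; 9 (Reacher) has 9→6.
A2: add {8} — 8 (Blocker): all of {7, 9} already in.
A3: add {2} — 2 (Reacher) has 2→8.
A4 = A3; e.g. 1 (Blocker) can still go to 3. Fixed point.
Reacher's winning region = {2, 6, 7, 8, 9}.

2, 6, 7, 8, 9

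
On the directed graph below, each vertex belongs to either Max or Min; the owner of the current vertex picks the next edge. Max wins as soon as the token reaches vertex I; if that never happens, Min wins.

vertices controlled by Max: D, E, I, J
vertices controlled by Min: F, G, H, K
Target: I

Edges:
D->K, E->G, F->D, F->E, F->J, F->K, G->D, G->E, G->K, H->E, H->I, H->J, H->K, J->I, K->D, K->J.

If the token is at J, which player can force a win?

Max

A0 = {I}
A1: add {J} — J (Max) has J→I.
A2 = A1; e.g. D (Max) has no edge into A1. Fixed point.
J ∈ A1, so Max can force the target.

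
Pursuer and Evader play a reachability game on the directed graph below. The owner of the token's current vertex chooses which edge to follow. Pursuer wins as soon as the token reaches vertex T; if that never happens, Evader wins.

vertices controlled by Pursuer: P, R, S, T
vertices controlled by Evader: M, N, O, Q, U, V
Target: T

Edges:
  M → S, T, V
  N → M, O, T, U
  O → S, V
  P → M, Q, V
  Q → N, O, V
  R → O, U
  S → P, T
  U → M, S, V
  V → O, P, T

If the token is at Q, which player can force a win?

Evader

A0 = {T}
A1: add {S} — S (Pursuer) has S→T.
A2 = A1; e.g. M (Evader) can still go to V. Fixed point.
Q never enters the attractor, so Evader can avoid the target forever.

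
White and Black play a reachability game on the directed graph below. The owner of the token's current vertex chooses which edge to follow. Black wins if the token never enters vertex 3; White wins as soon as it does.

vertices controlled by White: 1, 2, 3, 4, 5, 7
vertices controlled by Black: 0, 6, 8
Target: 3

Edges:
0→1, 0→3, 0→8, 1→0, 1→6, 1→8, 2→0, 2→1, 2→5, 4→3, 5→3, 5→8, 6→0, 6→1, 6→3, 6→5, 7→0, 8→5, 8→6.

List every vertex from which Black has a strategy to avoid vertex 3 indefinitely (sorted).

0, 1, 6, 7, 8

A0 = {3}
A1: add {4, 5} — 4 (White) has 4→3; 5 (White) has 5→3.
A2: add {2} — 2 (White) has 2→5.
A3 = A2; e.g. 0 (Black) can still go to 1. Fixed point.
White's attractor = {2, 3, 4, 5}; Black avoids the target exactly from the complement.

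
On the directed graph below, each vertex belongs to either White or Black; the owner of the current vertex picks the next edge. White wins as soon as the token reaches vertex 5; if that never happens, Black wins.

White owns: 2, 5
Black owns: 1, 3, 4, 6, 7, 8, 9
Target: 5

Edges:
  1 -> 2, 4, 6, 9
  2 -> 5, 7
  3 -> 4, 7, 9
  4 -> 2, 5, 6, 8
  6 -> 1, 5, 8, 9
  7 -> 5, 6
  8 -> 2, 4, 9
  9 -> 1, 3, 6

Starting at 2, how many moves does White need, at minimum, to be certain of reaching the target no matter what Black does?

1

A0 = {5}
A1: add {2} — 2 (White) has 2→5.
A2 = A1; e.g. 1 (Black) can still go to 4. Fixed point.
2 enters the attractor at level 1, so White can force the target in 1 move from there.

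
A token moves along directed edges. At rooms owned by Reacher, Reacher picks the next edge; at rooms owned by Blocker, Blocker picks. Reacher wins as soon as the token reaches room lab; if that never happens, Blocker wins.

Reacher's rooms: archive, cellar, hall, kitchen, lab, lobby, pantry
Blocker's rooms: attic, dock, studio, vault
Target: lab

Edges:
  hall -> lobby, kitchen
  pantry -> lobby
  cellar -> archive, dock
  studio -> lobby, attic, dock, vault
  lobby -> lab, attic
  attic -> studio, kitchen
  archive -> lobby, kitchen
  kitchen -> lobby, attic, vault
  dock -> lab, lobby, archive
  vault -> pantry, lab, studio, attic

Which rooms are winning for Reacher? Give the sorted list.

A0 = {lab}
A1: add {lobby} — lobby (Reacher) has lobby→lab.
A2: add {archive, hall, kitchen, pantry} — hall (Reacher) has hall→lobby; pantry (Reacher) has pantry→lobby; archive (Reacher) has archive→lobby; kitchen (Reacher) has kitchen→lobby.
A3: add {cellar, dock} — cellar (Reacher) has cellar→archive; dock (Blocker): all of {lab, lobby, archive} already in.
A4 = A3; e.g. studio (Blocker) can still go to attic. Fixed point.
Reacher's winning region = {archive, cellar, dock, hall, kitchen, lab, lobby, pantry}.

archive, cellar, dock, hall, kitchen, lab, lobby, pantry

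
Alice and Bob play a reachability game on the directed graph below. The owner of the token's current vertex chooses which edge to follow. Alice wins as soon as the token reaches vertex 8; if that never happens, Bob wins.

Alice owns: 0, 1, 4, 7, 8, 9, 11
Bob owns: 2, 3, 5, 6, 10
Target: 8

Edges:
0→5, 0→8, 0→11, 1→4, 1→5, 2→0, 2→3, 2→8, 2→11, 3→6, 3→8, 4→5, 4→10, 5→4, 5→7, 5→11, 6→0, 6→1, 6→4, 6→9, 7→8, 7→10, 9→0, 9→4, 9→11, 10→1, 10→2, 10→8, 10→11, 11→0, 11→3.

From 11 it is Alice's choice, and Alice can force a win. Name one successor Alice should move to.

A0 = {8}
A1: add {0, 7} — 0 (Alice) has 0→8; 7 (Alice) has 7→8.
A2: add {9, 11} — 9 (Alice) has 9→0; 11 (Alice) has 11→0.
A3 = A2; e.g. 1 (Alice) has no edge into A2. Fixed point.
From 11, successor 0 is in the attractor (rank 1); the other successor 3 is not.

0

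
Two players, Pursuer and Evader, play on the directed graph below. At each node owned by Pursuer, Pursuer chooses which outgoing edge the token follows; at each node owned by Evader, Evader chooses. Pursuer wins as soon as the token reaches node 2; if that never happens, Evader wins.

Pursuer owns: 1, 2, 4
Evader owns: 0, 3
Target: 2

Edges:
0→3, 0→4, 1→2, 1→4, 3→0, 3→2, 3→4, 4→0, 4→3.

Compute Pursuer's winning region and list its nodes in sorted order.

A0 = {2}
A1: add {1} — 1 (Pursuer) has 1→2.
A2 = A1; e.g. 0 (Evader) can still go to 3. Fixed point.
Pursuer's winning region = {1, 2}.

1, 2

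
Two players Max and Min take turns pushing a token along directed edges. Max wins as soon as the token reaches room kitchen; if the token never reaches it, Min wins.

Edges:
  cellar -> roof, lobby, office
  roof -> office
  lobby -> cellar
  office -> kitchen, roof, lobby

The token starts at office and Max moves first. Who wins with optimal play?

Max

Track states (vertex, player-to-move).
A0 = {(kitchen,Max), (kitchen,Min)}
A1: add {(office,Max)}.
(office,Max) ∈ A1 ⇒ Max forces the target.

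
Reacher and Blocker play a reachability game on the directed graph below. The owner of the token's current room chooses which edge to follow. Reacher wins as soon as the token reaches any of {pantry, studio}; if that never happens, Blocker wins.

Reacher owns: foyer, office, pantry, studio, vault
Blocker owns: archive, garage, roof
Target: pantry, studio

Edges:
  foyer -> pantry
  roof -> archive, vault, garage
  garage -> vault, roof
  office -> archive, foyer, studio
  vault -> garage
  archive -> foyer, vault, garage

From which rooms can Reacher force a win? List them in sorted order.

foyer, office, pantry, studio

A0 = {pantry, studio}
A1: add {foyer, office} — office (Reacher) has office→studio; foyer (Reacher) has foyer→pantry.
A2 = A1; e.g. archive (Blocker) can still go to vault. Fixed point.
Reacher's winning region = {foyer, office, pantry, studio}.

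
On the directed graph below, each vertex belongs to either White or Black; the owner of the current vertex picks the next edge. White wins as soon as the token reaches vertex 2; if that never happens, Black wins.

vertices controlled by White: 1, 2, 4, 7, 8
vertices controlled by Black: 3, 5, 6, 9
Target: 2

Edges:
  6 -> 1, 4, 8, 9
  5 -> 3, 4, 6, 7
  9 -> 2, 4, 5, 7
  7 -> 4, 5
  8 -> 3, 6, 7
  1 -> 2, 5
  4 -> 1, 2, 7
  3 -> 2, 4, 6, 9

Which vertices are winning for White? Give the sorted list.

A0 = {2}
A1: add {1, 4} — 1 (White) has 1→2; 4 (White) has 4→2.
A2: add {7} — 7 (White) has 7→4.
A3: add {8} — 8 (White) has 8→7.
A4 = A3; e.g. 3 (Black) can still go to 6. Fixed point.
White's winning region = {1, 2, 4, 7, 8}.

1, 2, 4, 7, 8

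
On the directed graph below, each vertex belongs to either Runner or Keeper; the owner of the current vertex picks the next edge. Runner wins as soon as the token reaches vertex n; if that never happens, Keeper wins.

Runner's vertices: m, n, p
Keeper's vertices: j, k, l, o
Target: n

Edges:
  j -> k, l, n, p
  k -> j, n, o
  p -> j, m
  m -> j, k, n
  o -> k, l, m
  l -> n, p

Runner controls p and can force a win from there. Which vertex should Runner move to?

m

A0 = {n}
A1: add {m} — m (Runner) has m→n.
A2: add {p} — p (Runner) has p→m.
A3: add {l} — l (Keeper): all of {n, p} already in.
A4 = A3; e.g. j (Keeper) can still go to k. Fixed point.
From p, successor m is in the attractor (rank 1); the other successor j is not.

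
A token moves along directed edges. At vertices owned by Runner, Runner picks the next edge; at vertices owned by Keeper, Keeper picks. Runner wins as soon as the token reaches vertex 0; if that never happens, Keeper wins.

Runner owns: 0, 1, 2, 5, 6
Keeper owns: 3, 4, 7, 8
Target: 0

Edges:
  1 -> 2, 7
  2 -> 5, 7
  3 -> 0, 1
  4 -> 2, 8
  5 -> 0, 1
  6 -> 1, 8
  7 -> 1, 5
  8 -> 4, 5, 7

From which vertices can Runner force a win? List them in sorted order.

0, 1, 2, 3, 5, 6, 7

A0 = {0}
A1: add {5} — 5 (Runner) has 5→0.
A2: add {2} — 2 (Runner) has 2→5.
A3: add {1} — 1 (Runner) has 1→2.
A4: add {3, 6, 7} — 3 (Keeper): all of {0, 1} already in; 6 (Runner) has 6→1; 7 (Keeper): all of {1, 5} already in.
A5 = A4; e.g. 4 (Keeper) can still go to 8. Fixed point.
Runner's winning region = {0, 1, 2, 3, 5, 6, 7}.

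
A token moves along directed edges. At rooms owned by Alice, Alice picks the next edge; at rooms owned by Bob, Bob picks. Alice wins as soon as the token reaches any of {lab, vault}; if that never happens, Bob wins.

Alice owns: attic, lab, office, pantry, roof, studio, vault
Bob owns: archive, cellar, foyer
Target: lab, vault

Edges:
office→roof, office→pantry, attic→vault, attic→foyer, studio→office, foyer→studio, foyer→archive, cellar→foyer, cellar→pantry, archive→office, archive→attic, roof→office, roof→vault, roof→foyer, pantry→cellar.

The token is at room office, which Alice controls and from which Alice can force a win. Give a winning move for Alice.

roof

A0 = {lab, vault}
A1: add {attic, roof} — attic (Alice) has attic→vault; roof (Alice) has roof→vault.
A2: add {office} — office (Alice) has office→roof.
A3: add {archive, studio} — studio (Alice) has studio→office; archive (Bob): all of {office, attic} already in.
A4: add {foyer} — foyer (Bob): all of {studio, archive} already in.
A5 = A4; e.g. cellar (Bob) can still go to pantry. Fixed point.
From office, successor roof is in the attractor (rank 1); the other successor pantry is not.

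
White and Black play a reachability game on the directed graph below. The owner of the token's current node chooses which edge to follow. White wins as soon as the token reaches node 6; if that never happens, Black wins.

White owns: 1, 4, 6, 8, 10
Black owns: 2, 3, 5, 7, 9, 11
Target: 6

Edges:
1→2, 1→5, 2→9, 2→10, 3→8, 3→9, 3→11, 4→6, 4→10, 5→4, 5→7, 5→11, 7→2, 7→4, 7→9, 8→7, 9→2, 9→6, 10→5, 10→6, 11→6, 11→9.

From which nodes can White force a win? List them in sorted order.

4, 6, 10

A0 = {6}
A1: add {4, 10} — 4 (White) has 4→6; 10 (White) has 10→6.
A2 = A1; e.g. 1 (White) has no edge into A1. Fixed point.
White's winning region = {4, 6, 10}.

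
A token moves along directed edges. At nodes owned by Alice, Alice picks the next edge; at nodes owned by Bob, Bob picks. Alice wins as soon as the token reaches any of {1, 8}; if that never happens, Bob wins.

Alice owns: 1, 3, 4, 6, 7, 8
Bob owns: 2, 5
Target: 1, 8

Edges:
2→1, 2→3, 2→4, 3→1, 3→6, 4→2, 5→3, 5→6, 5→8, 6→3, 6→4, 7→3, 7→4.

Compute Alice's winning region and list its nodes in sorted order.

A0 = {1, 8}
A1: add {3} — 3 (Alice) has 3→1.
A2: add {6, 7} — 6 (Alice) has 6→3; 7 (Alice) has 7→3.
A3: add {5} — 5 (Bob): all of {3, 6, 8} already in.
A4 = A3; e.g. 2 (Bob) can still go to 4. Fixed point.
Alice's winning region = {1, 3, 5, 6, 7, 8}.

1, 3, 5, 6, 7, 8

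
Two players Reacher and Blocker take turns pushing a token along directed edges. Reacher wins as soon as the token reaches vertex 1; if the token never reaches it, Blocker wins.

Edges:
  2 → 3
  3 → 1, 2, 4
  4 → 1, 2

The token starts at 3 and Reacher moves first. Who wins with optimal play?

Track states (vertex, player-to-move).
A0 = {(1,Reacher), (1,Blocker)}
A1: add {(3,Reacher), (4,Reacher)}.
(3,Reacher) ∈ A1 ⇒ Reacher forces the target.

Reacher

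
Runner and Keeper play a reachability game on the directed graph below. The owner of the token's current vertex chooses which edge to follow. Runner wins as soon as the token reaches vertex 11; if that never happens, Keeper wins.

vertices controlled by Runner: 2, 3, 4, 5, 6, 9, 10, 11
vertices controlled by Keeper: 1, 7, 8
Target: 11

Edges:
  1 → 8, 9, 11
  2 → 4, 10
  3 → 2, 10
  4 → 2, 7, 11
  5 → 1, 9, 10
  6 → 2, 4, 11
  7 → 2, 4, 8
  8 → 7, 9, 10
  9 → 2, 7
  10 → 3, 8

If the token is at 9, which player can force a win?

A0 = {11}
A1: add {4, 6} — 4 (Runner) has 4→11; 6 (Runner) has 6→11.
A2: add {2} — 2 (Runner) has 2→4.
A3: add {3, 9} — 3 (Runner) has 3→2; 9 (Runner) has 9→2.
9 ∈ A3, so Runner can force the target.

Runner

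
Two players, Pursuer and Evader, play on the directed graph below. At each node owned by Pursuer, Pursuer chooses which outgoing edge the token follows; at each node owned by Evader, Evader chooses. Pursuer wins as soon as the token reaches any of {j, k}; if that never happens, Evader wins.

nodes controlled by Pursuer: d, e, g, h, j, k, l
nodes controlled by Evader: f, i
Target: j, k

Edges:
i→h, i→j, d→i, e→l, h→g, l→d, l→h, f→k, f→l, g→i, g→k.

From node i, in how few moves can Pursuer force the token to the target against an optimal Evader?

A0 = {j, k}
A1: add {g} — g (Pursuer) has g→k.
A2: add {h} — h (Pursuer) has h→g.
A3: add {i, l} — i (Evader): all of {h, j} already in; l (Pursuer) has l→h.
i enters the attractor at level 3, so Pursuer can force the target in 3 moves from there.

3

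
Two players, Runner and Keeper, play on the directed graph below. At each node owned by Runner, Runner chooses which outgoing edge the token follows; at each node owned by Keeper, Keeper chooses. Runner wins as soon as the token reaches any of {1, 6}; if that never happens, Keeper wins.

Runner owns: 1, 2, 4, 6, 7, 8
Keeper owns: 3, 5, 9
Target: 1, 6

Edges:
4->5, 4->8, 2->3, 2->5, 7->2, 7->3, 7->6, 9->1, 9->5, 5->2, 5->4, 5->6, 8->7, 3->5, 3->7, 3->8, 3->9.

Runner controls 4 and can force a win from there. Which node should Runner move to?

A0 = {1, 6}
A1: add {7} — 7 (Runner) has 7→6.
A2: add {8} — 8 (Runner) has 8→7.
A3: add {4} — 4 (Runner) has 4→8.
A4 = A3; e.g. 2 (Runner) has no edge into A3. Fixed point.
From 4, successor 8 is in the attractor (rank 2); the other successor 5 is not.

8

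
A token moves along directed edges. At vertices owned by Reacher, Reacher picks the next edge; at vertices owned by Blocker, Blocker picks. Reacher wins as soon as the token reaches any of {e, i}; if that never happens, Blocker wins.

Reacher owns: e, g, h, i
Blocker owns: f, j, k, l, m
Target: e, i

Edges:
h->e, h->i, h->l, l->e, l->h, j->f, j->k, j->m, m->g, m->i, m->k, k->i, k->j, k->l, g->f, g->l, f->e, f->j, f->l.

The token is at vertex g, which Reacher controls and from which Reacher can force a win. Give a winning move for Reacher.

l

A0 = {e, i}
A1: add {h} — h (Reacher) has h→e.
A2: add {l} — l (Blocker): all of {e, h} already in.
A3: add {g} — g (Reacher) has g→l.
A4 = A3; e.g. f (Blocker) can still go to j. Fixed point.
From g, successor l is in the attractor (rank 2); the other successor f is not.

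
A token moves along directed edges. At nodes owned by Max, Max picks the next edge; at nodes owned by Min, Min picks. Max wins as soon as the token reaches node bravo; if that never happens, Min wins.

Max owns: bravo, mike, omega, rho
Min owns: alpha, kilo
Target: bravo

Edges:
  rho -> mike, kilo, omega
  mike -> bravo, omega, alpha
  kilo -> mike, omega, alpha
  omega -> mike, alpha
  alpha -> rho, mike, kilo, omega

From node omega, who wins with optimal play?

A0 = {bravo}
A1: add {mike} — mike (Max) has mike→bravo.
A2: add {omega, rho} — rho (Max) has rho→mike; omega (Max) has omega→mike.
A3 = A2; e.g. kilo (Min) can still go to alpha. Fixed point.
omega ∈ A2, so Max can force the target.

Max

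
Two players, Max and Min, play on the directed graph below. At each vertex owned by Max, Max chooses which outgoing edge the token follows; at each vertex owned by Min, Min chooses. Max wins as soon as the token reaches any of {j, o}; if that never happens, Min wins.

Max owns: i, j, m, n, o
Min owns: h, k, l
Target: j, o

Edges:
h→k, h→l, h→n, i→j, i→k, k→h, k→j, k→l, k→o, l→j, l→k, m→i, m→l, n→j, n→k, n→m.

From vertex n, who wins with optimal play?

A0 = {j, o}
A1: add {i, n} — i (Max) has i→j; n (Max) has n→j.
n ∈ A1, so Max can force the target.

Max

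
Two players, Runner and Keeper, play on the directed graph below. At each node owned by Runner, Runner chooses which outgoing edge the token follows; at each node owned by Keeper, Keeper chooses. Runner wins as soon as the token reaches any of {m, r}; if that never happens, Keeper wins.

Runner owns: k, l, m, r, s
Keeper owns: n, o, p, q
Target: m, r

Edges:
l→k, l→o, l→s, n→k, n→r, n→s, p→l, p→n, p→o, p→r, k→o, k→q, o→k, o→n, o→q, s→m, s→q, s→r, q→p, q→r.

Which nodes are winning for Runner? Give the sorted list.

A0 = {m, r}
A1: add {s} — s (Runner) has s→m.
A2: add {l} — l (Runner) has l→s.
A3 = A2; e.g. k (Runner) has no edge into A2. Fixed point.
Runner's winning region = {l, m, r, s}.

l, m, r, s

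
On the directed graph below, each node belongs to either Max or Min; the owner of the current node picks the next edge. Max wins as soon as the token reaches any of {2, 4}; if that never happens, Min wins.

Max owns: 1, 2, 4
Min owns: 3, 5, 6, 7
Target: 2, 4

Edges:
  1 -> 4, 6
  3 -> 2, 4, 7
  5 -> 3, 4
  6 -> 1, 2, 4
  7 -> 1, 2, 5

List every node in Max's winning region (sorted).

1, 2, 4, 6

A0 = {2, 4}
A1: add {1} — 1 (Max) has 1→4.
A2: add {6} — 6 (Min): all of {1, 2, 4} already in.
A3 = A2; e.g. 3 (Min) can still go to 7. Fixed point.
Max's winning region = {1, 2, 4, 6}.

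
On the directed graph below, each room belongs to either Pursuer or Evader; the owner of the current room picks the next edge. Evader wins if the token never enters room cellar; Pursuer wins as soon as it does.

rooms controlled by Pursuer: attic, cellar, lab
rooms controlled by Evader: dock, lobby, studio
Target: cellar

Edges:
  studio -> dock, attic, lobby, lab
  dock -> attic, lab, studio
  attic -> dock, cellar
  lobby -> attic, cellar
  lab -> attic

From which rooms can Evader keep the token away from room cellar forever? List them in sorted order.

dock, studio

A0 = {cellar}
A1: add {attic} — attic (Pursuer) has attic→cellar.
A2: add {lab, lobby} — lobby (Evader): all of {attic, cellar} already in; lab (Pursuer) has lab→attic.
A3 = A2; e.g. dock (Evader) can still go to studio. Fixed point.
Pursuer's attractor = {attic, cellar, lab, lobby}; Evader avoids the target exactly from the complement.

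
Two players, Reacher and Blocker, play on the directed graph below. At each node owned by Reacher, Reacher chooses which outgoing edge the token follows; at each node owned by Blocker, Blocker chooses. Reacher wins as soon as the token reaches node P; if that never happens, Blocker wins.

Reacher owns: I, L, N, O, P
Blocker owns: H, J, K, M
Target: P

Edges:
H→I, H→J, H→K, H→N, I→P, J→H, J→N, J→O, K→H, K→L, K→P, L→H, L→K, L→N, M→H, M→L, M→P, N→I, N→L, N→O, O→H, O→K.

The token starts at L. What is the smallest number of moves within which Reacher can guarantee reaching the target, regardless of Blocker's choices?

3

A0 = {P}
A1: add {I} — I (Reacher) has I→P.
A2: add {N} — N (Reacher) has N→I.
A3: add {L} — L (Reacher) has L→N.
A4 = A3; e.g. H (Blocker) can still go to J. Fixed point.
L enters the attractor at level 3, so Reacher can force the target in 3 moves from there.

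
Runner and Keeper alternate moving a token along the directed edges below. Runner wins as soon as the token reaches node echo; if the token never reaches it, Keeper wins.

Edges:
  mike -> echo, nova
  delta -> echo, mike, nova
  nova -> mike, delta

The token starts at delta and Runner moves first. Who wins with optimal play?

Runner

Track states (vertex, player-to-move).
A0 = {(echo,Runner), (echo,Keeper)}
A1: add {(mike,Runner), (delta,Runner)}.
(delta,Runner) ∈ A1 ⇒ Runner forces the target.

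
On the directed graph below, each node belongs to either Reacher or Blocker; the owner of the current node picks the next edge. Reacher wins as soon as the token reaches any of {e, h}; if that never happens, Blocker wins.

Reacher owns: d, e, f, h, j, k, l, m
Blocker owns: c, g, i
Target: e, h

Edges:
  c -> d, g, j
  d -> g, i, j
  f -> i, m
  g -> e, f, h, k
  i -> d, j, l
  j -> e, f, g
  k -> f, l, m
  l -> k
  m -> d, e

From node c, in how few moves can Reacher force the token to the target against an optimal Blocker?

4

A0 = {e, h}
A1: add {j, m} — j (Reacher) has j→e; m (Reacher) has m→e.
A2: add {d, f, k} — d (Reacher) has d→j; f (Reacher) has f→m; k (Reacher) has k→m.
A3: add {g, l} — g (Blocker): all of {e, f, h, k} already in; l (Reacher) has l→k.
A4: add {c, i} — c (Blocker): all of {d, g, j} already in; i (Blocker): all of {d, j, l} already in.
A4 = all vertices. Fixed point.
c enters the attractor at level 4, so Reacher can force the target in 4 moves from there.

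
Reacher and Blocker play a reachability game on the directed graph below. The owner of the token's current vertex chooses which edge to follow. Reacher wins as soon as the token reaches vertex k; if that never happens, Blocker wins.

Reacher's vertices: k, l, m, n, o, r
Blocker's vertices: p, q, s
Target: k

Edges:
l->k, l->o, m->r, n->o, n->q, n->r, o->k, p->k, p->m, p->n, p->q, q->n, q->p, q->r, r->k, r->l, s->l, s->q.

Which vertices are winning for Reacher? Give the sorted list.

k, l, m, n, o, r

A0 = {k}
A1: add {l, o, r} — l (Reacher) has l→k; o (Reacher) has o→k; r (Reacher) has r→k.
A2: add {m, n} — m (Reacher) has m→r; n (Reacher) has n→o.
A3 = A2; e.g. p (Blocker) can still go to q. Fixed point.
Reacher's winning region = {k, l, m, n, o, r}.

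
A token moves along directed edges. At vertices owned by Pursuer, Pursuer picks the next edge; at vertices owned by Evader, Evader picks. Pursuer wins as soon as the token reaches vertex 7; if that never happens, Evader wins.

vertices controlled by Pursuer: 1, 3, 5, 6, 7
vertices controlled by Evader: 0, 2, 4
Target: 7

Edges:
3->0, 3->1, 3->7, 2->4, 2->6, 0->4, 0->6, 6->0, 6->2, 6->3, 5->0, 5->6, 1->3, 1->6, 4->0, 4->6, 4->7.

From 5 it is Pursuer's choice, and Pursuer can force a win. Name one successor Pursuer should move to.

6

A0 = {7}
A1: add {3} — 3 (Pursuer) has 3→7.
A2: add {1, 6} — 1 (Pursuer) has 1→3; 6 (Pursuer) has 6→3.
A3: add {5} — 5 (Pursuer) has 5→6.
A4 = A3; e.g. 0 (Evader) can still go to 4. Fixed point.
From 5, successor 6 is in the attractor (rank 2); the other successor 0 is not.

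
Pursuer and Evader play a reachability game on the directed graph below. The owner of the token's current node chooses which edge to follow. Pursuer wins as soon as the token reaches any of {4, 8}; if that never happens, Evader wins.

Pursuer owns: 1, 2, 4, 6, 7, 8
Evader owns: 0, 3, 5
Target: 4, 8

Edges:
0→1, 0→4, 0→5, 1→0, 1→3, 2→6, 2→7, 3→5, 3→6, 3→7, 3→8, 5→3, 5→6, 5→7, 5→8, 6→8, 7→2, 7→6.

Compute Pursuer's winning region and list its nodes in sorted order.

A0 = {4, 8}
A1: add {6} — 6 (Pursuer) has 6→8.
A2: add {2, 7} — 2 (Pursuer) has 2→6; 7 (Pursuer) has 7→6.
A3 = A2; e.g. 0 (Evader) can still go to 1. Fixed point.
Pursuer's winning region = {2, 4, 6, 7, 8}.

2, 4, 6, 7, 8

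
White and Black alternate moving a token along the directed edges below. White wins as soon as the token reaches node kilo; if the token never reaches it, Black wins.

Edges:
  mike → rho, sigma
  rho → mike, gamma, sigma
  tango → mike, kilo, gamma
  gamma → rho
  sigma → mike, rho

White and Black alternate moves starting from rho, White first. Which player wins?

Black

Track states (vertex, player-to-move).
A0 = {(kilo,White), (kilo,Black)}
A1: add {(tango,White)}.
A2 = A1; e.g. (mike,White) stays out. (rho,White) never enters ⇒ Black avoids the target.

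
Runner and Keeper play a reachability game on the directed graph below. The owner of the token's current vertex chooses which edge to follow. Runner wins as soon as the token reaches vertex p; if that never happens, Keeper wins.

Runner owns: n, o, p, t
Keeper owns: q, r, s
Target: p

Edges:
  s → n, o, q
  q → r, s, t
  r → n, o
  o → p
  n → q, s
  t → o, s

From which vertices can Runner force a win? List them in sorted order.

A0 = {p}
A1: add {o} — o (Runner) has o→p.
A2: add {t} — t (Runner) has t→o.
A3 = A2; e.g. n (Runner) has no edge into A2. Fixed point.
Runner's winning region = {o, p, t}.

o, p, t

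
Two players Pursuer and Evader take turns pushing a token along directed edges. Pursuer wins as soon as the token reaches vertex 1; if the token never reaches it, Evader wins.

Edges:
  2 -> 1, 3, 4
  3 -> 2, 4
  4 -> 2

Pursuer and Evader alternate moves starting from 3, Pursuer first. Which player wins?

Pursuer

Track states (vertex, player-to-move).
A0 = {(1,Pursuer), (1,Evader)}
A1: add {(2,Pursuer)}.
A2: add {(4,Evader)}.
A3: add {(3,Pursuer)}.
(3,Pursuer) ∈ A3 ⇒ Pursuer forces the target.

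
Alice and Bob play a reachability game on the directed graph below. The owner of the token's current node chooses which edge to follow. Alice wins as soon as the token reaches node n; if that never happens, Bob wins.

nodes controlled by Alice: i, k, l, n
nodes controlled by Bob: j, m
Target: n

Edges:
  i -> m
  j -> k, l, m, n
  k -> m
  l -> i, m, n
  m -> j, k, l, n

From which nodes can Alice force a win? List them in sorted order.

l, n

A0 = {n}
A1: add {l} — l (Alice) has l→n.
A2 = A1; e.g. i (Alice) has no edge into A1. Fixed point.
Alice's winning region = {l, n}.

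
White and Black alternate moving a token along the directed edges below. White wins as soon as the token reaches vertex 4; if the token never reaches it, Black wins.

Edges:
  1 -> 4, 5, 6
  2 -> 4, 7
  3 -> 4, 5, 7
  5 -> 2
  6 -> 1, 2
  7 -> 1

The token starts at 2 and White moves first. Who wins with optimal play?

White

Track states (vertex, player-to-move).
A0 = {(4,White), (4,Black)}
A1: add {(1,White), (2,White), (3,White)}.
(2,White) ∈ A1 ⇒ White forces the target.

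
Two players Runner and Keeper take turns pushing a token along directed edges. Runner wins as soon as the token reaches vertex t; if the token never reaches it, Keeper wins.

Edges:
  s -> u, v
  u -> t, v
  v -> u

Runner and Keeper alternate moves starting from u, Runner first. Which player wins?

Track states (vertex, player-to-move).
A0 = {(t,Runner), (t,Keeper)}
A1: add {(u,Runner)}.
(u,Runner) ∈ A1 ⇒ Runner forces the target.

Runner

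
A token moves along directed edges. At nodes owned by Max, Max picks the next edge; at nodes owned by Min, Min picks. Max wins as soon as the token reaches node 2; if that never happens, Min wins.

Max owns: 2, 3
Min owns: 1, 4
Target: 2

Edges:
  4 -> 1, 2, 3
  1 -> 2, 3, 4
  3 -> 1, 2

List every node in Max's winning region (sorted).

2, 3

A0 = {2}
A1: add {3} — 3 (Max) has 3→2.
A2 = A1; e.g. 1 (Min) can still go to 4. Fixed point.
Max's winning region = {2, 3}.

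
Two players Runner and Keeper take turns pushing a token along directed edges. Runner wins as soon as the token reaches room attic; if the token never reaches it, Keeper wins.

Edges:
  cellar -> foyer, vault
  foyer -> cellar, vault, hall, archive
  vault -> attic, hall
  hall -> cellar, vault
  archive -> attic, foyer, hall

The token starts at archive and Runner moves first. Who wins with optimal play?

Track states (vertex, player-to-move).
A0 = {(attic,Runner), (attic,Keeper)}
A1: add {(vault,Runner), (archive,Runner)}.
(archive,Runner) ∈ A1 ⇒ Runner forces the target.

Runner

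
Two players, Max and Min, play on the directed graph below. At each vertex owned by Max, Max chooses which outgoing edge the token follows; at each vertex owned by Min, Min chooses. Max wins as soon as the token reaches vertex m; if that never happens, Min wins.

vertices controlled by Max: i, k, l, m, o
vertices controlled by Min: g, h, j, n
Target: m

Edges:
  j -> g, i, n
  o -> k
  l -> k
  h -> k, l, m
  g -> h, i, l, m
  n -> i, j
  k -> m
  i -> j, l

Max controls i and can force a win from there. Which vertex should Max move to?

A0 = {m}
A1: add {k} — k (Max) has k→m.
A2: add {l, o} — l (Max) has l→k; o (Max) has o→k.
A3: add {h, i} — h (Min): all of {k, l, m} already in; i (Max) has i→l.
A4: add {g} — g (Min): all of {h, i, l, m} already in.
A5 = A4; e.g. j (Min) can still go to n. Fixed point.
From i, successor l is in the attractor (rank 2); the other successor j is not.

l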